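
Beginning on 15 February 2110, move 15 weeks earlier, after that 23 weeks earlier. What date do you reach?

May 25, 2109

Counting back 15 weeks (= 105 days) from February 15, 2110:
Going back 15 days from February 15, 2110 reaches the end of the previous month; 105 − 15 = 90 left.
January 2110 has 31 days: 90 − 31 = 59 left.
December 2109 has 31 days: 59 − 31 = 28 left.
November 2109 has 30 days; 30 − 28 = 2 → November 2, 2109.
Going back 23 weeks (= 161 days) from November 2, 2109:
Going back 2 days from November 2, 2109 reaches the end of the previous month; 161 − 2 = 159 left.
October 2109 has 31 days: 159 − 31 = 128 left.
September 2109 has 30 days: 128 − 30 = 98 left.
August 2109 has 31 days: 98 − 31 = 67 left.
July 2109 has 31 days: 67 − 31 = 36 left.
June 2109 has 30 days: 36 − 30 = 6 left.
May 2109 has 31 days; 31 − 6 = 25 → May 25, 2109.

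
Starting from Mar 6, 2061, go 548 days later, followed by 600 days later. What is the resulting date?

April 27, 2064

Advancing 548 days from March 6, 2061:
March has 31 days, so 31 − 6 = 25 days remain after March 6, 2061; 548 − 25 = 523 left.
April 2061 has 30 days: 523 − 30 = 493 left.
May 2061 has 31 days: 493 − 31 = 462 left.
June 2061 has 30 days: 462 − 30 = 432 left.
July 2061 has 31 days: 432 − 31 = 401 left.
August 2061 has 31 days: 401 − 31 = 370 left.
September 2061 has 30 days: 370 − 30 = 340 left.
October 2061 has 31 days: 340 − 31 = 309 left.
November 2061 has 30 days: 309 − 30 = 279 left.
December 2061 has 31 days: 279 − 31 = 248 left.
January 2062 has 31 days: 248 − 31 = 217 left.
February 2062 has 28 days (2062 is not a leap year): 217 − 28 = 189 left.
March 2062 has 31 days: 189 − 31 = 158 left.
April 2062 has 30 days: 158 − 30 = 128 left.
May 2062 has 31 days: 128 − 31 = 97 left.
June 2062 has 30 days: 97 − 30 = 67 left.
July 2062 has 31 days: 67 − 31 = 36 left.
August 2062 has 31 days: 36 − 31 = 5 left.
5 days into September 2062 → September 5, 2062.
Advancing 600 days from September 5, 2062:
September has 30 days, so 30 − 5 = 25 days remain after September 5, 2062; 600 − 25 = 575 left.
October 2062 has 31 days: 575 − 31 = 544 left.
November 2062 has 30 days: 544 − 30 = 514 left.
December 2062 has 31 days: 514 − 31 = 483 left.
January 2063 has 31 days: 483 − 31 = 452 left.
February 2063 has 28 days (2063 is not a leap year): 452 − 28 = 424 left.
March 2063 has 31 days: 424 − 31 = 393 left.
April 2063 has 30 days: 393 − 30 = 363 left.
May 2063 has 31 days: 363 − 31 = 332 left.
June 2063 has 30 days: 332 − 30 = 302 left.
July 2063 has 31 days: 302 − 31 = 271 left.
August 2063 has 31 days: 271 − 31 = 240 left.
September 2063 has 30 days: 240 − 30 = 210 left.
October 2063 has 31 days: 210 − 31 = 179 left.
November 2063 has 30 days: 179 − 30 = 149 left.
December 2063 has 31 days: 149 − 31 = 118 left.
January 2064 has 31 days: 118 − 31 = 87 left.
February 2064 has 29 days (2064 is a leap year): 87 − 29 = 58 left.
March 2064 has 31 days: 58 − 31 = 27 left.
27 days into April 2064 → April 27, 2064.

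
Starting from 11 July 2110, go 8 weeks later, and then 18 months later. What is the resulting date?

March 5, 2112

Adding 8 weeks (= 56 days) from July 11, 2110:
July has 31 days, so 31 − 11 = 20 days remain after July 11, 2110; 56 − 20 = 36 left.
August 2110 has 31 days: 36 − 31 = 5 left.
5 days into September 2110 → September 5, 2110.
Adding 18 months from September 5, 2110:
month 9 + 18 = 27, which is month 3 of year 2112 → March 2112.
Day 5 is valid in March, giving March 5, 2112.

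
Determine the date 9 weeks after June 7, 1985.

Adding 9 weeks = 63 days from June 7, 1985.
June has 30 days, so 30 − 7 = 23 days remain after June 7, 1985; 63 − 23 = 40 left.
July 1985 has 31 days: 40 − 31 = 9 left.
9 days into August 1985 → August 9, 1985.

August 9, 1985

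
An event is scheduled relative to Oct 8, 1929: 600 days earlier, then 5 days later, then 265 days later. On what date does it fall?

Counting back 600 days from October 8, 1929:
Going back 8 days from October 8, 1929 reaches the end of the previous month; 600 − 8 = 592 left.
September 1929 has 30 days: 592 − 30 = 562 left.
August 1929 has 31 days: 562 − 31 = 531 left.
July 1929 has 31 days: 531 − 31 = 500 left.
June 1929 has 30 days: 500 − 30 = 470 left.
May 1929 has 31 days: 470 − 31 = 439 left.
April 1929 has 30 days: 439 − 30 = 409 left.
March 1929 has 31 days: 409 − 31 = 378 left.
February 1929 has 28 days (1929 is not a leap year): 378 − 28 = 350 left.
January 1929 has 31 days: 350 − 31 = 319 left.
December 1928 has 31 days: 319 − 31 = 288 left.
November 1928 has 30 days: 288 − 30 = 258 left.
October 1928 has 31 days: 258 − 31 = 227 left.
September 1928 has 30 days: 227 − 30 = 197 left.
August 1928 has 31 days: 197 − 31 = 166 left.
July 1928 has 31 days: 166 − 31 = 135 left.
June 1928 has 30 days: 135 − 30 = 105 left.
May 1928 has 31 days: 105 − 31 = 74 left.
April 1928 has 30 days: 74 − 30 = 44 left.
March 1928 has 31 days: 44 − 31 = 13 left.
February 1928 has 29 days; 29 − 13 = 16 → February 16, 1928.
Counting forward 5 days from February 16, 1928:
February has 29 days; 16 + 5 = 21, still in February.
Advancing 265 days from February 21, 1928:
February has 29 days, so 29 − 21 = 8 days remain after February 21, 1928; 265 − 8 = 257 left.
March 1928 has 31 days: 257 − 31 = 226 left.
April 1928 has 30 days: 226 − 30 = 196 left.
May 1928 has 31 days: 196 − 31 = 165 left.
June 1928 has 30 days: 165 − 30 = 135 left.
July 1928 has 31 days: 135 − 31 = 104 left.
August 1928 has 31 days: 104 − 31 = 73 left.
September 1928 has 30 days: 73 − 30 = 43 left.
October 1928 has 31 days: 43 − 31 = 12 left.
12 days into November 1928 → November 12, 1928.

November 12, 1928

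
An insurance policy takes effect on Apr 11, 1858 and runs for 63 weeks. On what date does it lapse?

June 26, 1859

Counting forward 63 weeks = 441 days from April 11, 1858.
April has 30 days, so 30 − 11 = 19 days remain after April 11, 1858; 441 − 19 = 422 left.
May 1858 has 31 days: 422 − 31 = 391 left.
June 1858 has 30 days: 391 − 30 = 361 left.
July 1858 has 31 days: 361 − 31 = 330 left.
August 1858 has 31 days: 330 − 31 = 299 left.
September 1858 has 30 days: 299 − 30 = 269 left.
October 1858 has 31 days: 269 − 31 = 238 left.
November 1858 has 30 days: 238 − 30 = 208 left.
December 1858 has 31 days: 208 − 31 = 177 left.
January 1859 has 31 days: 177 − 31 = 146 left.
February 1859 has 28 days (1859 is not a leap year): 146 − 28 = 118 left.
March 1859 has 31 days: 118 − 31 = 87 left.
April 1859 has 30 days: 87 − 30 = 57 left.
May 1859 has 31 days: 57 − 31 = 26 left.
26 days into June 1859 → June 26, 1859.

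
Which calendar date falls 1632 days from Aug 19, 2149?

February 6, 2154

Counting forward 1632 days from August 19, 2149.
August has 31 days, so 31 − 19 = 12 days remain after August 19, 2149; 1632 − 12 = 1620 left.
September 2149 has 30 days: 1620 − 30 = 1590 left.
October 2149 has 31 days: 1590 − 31 = 1559 left.
November 2149 has 30 days: 1559 − 30 = 1529 left.
December 2149 has 31 days: 1529 − 31 = 1498 left.
January 2150 has 31 days: 1498 − 31 = 1467 left.
February 2150 has 28 days (2150 is not a leap year): 1467 − 28 = 1439 left.
March 2150 has 31 days: 1439 − 31 = 1408 left.
April 2150 has 30 days: 1408 − 30 = 1378 left.
May 2150 has 31 days: 1378 − 31 = 1347 left.
June 2150 has 30 days: 1347 − 30 = 1317 left.
July 2150 has 31 days: 1317 − 31 = 1286 left.
August 2150 has 31 days: 1286 − 31 = 1255 left.
September 2150 has 30 days: 1255 − 30 = 1225 left.
October 2150 has 31 days: 1225 − 31 = 1194 left.
November 2150 has 30 days: 1194 − 30 = 1164 left.
December 2150 has 31 days: 1164 − 31 = 1133 left.
January 2151 has 31 days: 1133 − 31 = 1102 left.
February 2151 has 28 days (2151 is not a leap year): 1102 − 28 = 1074 left.
March 2151 has 31 days: 1074 − 31 = 1043 left.
April 2151 has 30 days: 1043 − 30 = 1013 left.
May 2151 has 31 days: 1013 − 31 = 982 left.
June 2151 has 30 days: 982 − 30 = 952 left.
July 2151 has 31 days: 952 − 31 = 921 left.
August 2151 has 31 days: 921 − 31 = 890 left.
September 2151 has 30 days: 890 − 30 = 860 left.
October 2151 has 31 days: 860 − 31 = 829 left.
November 2151 has 30 days: 829 − 30 = 799 left.
December 2151 has 31 days: 799 − 31 = 768 left.
January 2152 has 31 days: 768 − 31 = 737 left.
February 2152 has 29 days (2152 is a leap year): 737 − 29 = 708 left.
March 2152 has 31 days: 708 − 31 = 677 left.
April 2152 has 30 days: 677 − 30 = 647 left.
May 2152 has 31 days: 647 − 31 = 616 left.
June 2152 has 30 days: 616 − 30 = 586 left.
July 2152 has 31 days: 586 − 31 = 555 left.
August 2152 has 31 days: 555 − 31 = 524 left.
September 2152 has 30 days: 524 − 30 = 494 left.
October 2152 has 31 days: 494 − 31 = 463 left.
November 2152 has 30 days: 463 − 30 = 433 left.
December 2152 has 31 days: 433 − 31 = 402 left.
January 2153 has 31 days: 402 − 31 = 371 left.
February 2153 has 28 days (2153 is not a leap year): 371 − 28 = 343 left.
March 2153 has 31 days: 343 − 31 = 312 left.
April 2153 has 30 days: 312 − 30 = 282 left.
May 2153 has 31 days: 282 − 31 = 251 left.
June 2153 has 30 days: 251 − 30 = 221 left.
July 2153 has 31 days: 221 − 31 = 190 left.
August 2153 has 31 days: 190 − 31 = 159 left.
September 2153 has 30 days: 159 − 30 = 129 left.
October 2153 has 31 days: 129 − 31 = 98 left.
November 2153 has 30 days: 98 − 30 = 68 left.
December 2153 has 31 days: 68 − 31 = 37 left.
January 2154 has 31 days: 37 − 31 = 6 left.
6 days into February 2154 → February 6, 2154.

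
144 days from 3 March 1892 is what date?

July 25, 1892

Counting forward 144 days from March 3, 1892.
March has 31 days, so 31 − 3 = 28 days remain after March 3, 1892; 144 − 28 = 116 left.
April 1892 has 30 days: 116 − 30 = 86 left.
May 1892 has 31 days: 86 − 31 = 55 left.
June 1892 has 30 days: 55 − 30 = 25 left.
25 days into July 1892 → July 25, 1892.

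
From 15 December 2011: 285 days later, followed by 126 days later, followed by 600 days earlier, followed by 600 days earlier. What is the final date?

Counting forward 285 days from December 15, 2011:
December has 31 days, so 31 − 15 = 16 days remain after December 15, 2011; 285 − 16 = 269 left.
January 2012 has 31 days: 269 − 31 = 238 left.
February 2012 has 29 days (2012 is a leap year): 238 − 29 = 209 left.
March 2012 has 31 days: 209 − 31 = 178 left.
April 2012 has 30 days: 178 − 30 = 148 left.
May 2012 has 31 days: 148 − 31 = 117 left.
June 2012 has 30 days: 117 − 30 = 87 left.
July 2012 has 31 days: 87 − 31 = 56 left.
August 2012 has 31 days: 56 − 31 = 25 left.
25 days into September 2012 → September 25, 2012.
Adding 126 days from September 25, 2012:
September has 30 days, so 30 − 25 = 5 days remain after September 25, 2012; 126 − 5 = 121 left.
October 2012 has 31 days: 121 − 31 = 90 left.
November 2012 has 30 days: 90 − 30 = 60 left.
December 2012 has 31 days: 60 − 31 = 29 left.
29 days into January 2013 → January 29, 2013.
Going back 600 days from January 29, 2013:
Going back 29 days from January 29, 2013 reaches the end of the previous month; 600 − 29 = 571 left.
December 2012 has 31 days: 571 − 31 = 540 left.
November 2012 has 30 days: 540 − 30 = 510 left.
October 2012 has 31 days: 510 − 31 = 479 left.
September 2012 has 30 days: 479 − 30 = 449 left.
August 2012 has 31 days: 449 − 31 = 418 left.
July 2012 has 31 days: 418 − 31 = 387 left.
June 2012 has 30 days: 387 − 30 = 357 left.
May 2012 has 31 days: 357 − 31 = 326 left.
April 2012 has 30 days: 326 − 30 = 296 left.
March 2012 has 31 days: 296 − 31 = 265 left.
February 2012 has 29 days (2012 is a leap year): 265 − 29 = 236 left.
January 2012 has 31 days: 236 − 31 = 205 left.
December 2011 has 31 days: 205 − 31 = 174 left.
November 2011 has 30 days: 174 − 30 = 144 left.
October 2011 has 31 days: 144 − 31 = 113 left.
September 2011 has 30 days: 113 − 30 = 83 left.
August 2011 has 31 days: 83 − 31 = 52 left.
July 2011 has 31 days: 52 − 31 = 21 left.
June 2011 has 30 days; 30 − 21 = 9 → June 9, 2011.
Subtracting 600 days from June 9, 2011:
Going back 9 days from June 9, 2011 reaches the end of the previous month; 600 − 9 = 591 left.
May 2011 has 31 days: 591 − 31 = 560 left.
April 2011 has 30 days: 560 − 30 = 530 left.
March 2011 has 31 days: 530 − 31 = 499 left.
February 2011 has 28 days (2011 is not a leap year): 499 − 28 = 471 left.
January 2011 has 31 days: 471 − 31 = 440 left.
December 2010 has 31 days: 440 − 31 = 409 left.
November 2010 has 30 days: 409 − 30 = 379 left.
October 2010 has 31 days: 379 − 31 = 348 left.
September 2010 has 30 days: 348 − 30 = 318 left.
August 2010 has 31 days: 318 − 31 = 287 left.
July 2010 has 31 days: 287 − 31 = 256 left.
June 2010 has 30 days: 256 − 30 = 226 left.
May 2010 has 31 days: 226 − 31 = 195 left.
April 2010 has 30 days: 195 − 30 = 165 left.
March 2010 has 31 days: 165 − 31 = 134 left.
February 2010 has 28 days (2010 is not a leap year): 134 − 28 = 106 left.
January 2010 has 31 days: 106 − 31 = 75 left.
December 2009 has 31 days: 75 − 31 = 44 left.
November 2009 has 30 days: 44 − 30 = 14 left.
October 2009 has 31 days; 31 − 14 = 17 → October 17, 2009.

October 17, 2009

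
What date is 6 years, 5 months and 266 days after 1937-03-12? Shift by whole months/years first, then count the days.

May 4, 1944

Advancing 6 years, 5 months and 266 days from March 12, 1937: first the month/year part, then the days.
+6 years → 1943; month 3 + 5 = 8 → August 1943.
Day 12 is valid in August, giving August 12, 1943.
Now add 266 days from August 12, 1943.
August has 31 days, so 31 − 12 = 19 days remain after August 12, 1943; 266 − 19 = 247 left.
September 1943 has 30 days: 247 − 30 = 217 left.
October 1943 has 31 days: 217 − 31 = 186 left.
November 1943 has 30 days: 186 − 30 = 156 left.
December 1943 has 31 days: 156 − 31 = 125 left.
January 1944 has 31 days: 125 − 31 = 94 left.
February 1944 has 29 days (1944 is a leap year): 94 − 29 = 65 left.
March 1944 has 31 days: 65 − 31 = 34 left.
April 1944 has 30 days: 34 − 30 = 4 left.
4 days into May 1944 → May 4, 1944.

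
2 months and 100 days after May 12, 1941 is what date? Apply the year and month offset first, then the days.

Advancing 2 months and 100 days from May 12, 1941: first the month/year part, then the days.
month 5 + 2 = 7 → July 1941.
Day 12 is valid in July, giving July 12, 1941.
Now add 100 days from July 12, 1941.
July has 31 days, so 31 − 12 = 19 days remain after July 12, 1941; 100 − 19 = 81 left.
August 1941 has 31 days: 81 − 31 = 50 left.
September 1941 has 30 days: 50 − 30 = 20 left.
20 days into October 1941 → October 20, 1941.

October 20, 1941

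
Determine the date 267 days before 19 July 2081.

Counting back 267 days from July 19, 2081.
Going back 19 days from July 19, 2081 reaches the end of the previous month; 267 − 19 = 248 left.
June 2081 has 30 days: 248 − 30 = 218 left.
May 2081 has 31 days: 218 − 31 = 187 left.
April 2081 has 30 days: 187 − 30 = 157 left.
March 2081 has 31 days: 157 − 31 = 126 left.
February 2081 has 28 days (2081 is not a leap year): 126 − 28 = 98 left.
January 2081 has 31 days: 98 − 31 = 67 left.
December 2080 has 31 days: 67 − 31 = 36 left.
November 2080 has 30 days: 36 − 30 = 6 left.
October 2080 has 31 days; 31 − 6 = 25 → October 25, 2080.

October 25, 2080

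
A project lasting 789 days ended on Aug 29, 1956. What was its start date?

July 2, 1954

Counting back 789 days from August 29, 1956.
Going back 29 days from August 29, 1956 reaches the end of the previous month; 789 − 29 = 760 left.
July 1956 has 31 days: 760 − 31 = 729 left.
June 1956 has 30 days: 729 − 30 = 699 left.
May 1956 has 31 days: 699 − 31 = 668 left.
April 1956 has 30 days: 668 − 30 = 638 left.
March 1956 has 31 days: 638 − 31 = 607 left.
February 1956 has 29 days (1956 is a leap year): 607 − 29 = 578 left.
January 1956 has 31 days: 578 − 31 = 547 left.
December 1955 has 31 days: 547 − 31 = 516 left.
November 1955 has 30 days: 516 − 30 = 486 left.
October 1955 has 31 days: 486 − 31 = 455 left.
September 1955 has 30 days: 455 − 30 = 425 left.
August 1955 has 31 days: 425 − 31 = 394 left.
July 1955 has 31 days: 394 − 31 = 363 left.
June 1955 has 30 days: 363 − 30 = 333 left.
May 1955 has 31 days: 333 − 31 = 302 left.
April 1955 has 30 days: 302 − 30 = 272 left.
March 1955 has 31 days: 272 − 31 = 241 left.
February 1955 has 28 days (1955 is not a leap year): 241 − 28 = 213 left.
January 1955 has 31 days: 213 − 31 = 182 left.
December 1954 has 31 days: 182 − 31 = 151 left.
November 1954 has 30 days: 151 − 30 = 121 left.
October 1954 has 31 days: 121 − 31 = 90 left.
September 1954 has 30 days: 90 − 30 = 60 left.
August 1954 has 31 days: 60 − 31 = 29 left.
July 1954 has 31 days; 31 − 29 = 2 → July 2, 1954.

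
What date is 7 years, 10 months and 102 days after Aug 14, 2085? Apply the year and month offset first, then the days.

September 24, 2093

Advancing 7 years, 10 months and 102 days from August 14, 2085: first the month/year part, then the days.
+7 years → 2092; month 8 + 10 = 18, which is month 6 of year 2093 → June 2093.
Day 14 is valid in June, giving June 14, 2093.
Now add 102 days from June 14, 2093.
June has 30 days, so 30 − 14 = 16 days remain after June 14, 2093; 102 − 16 = 86 left.
July 2093 has 31 days: 86 − 31 = 55 left.
August 2093 has 31 days: 55 − 31 = 24 left.
24 days into September 2093 → September 24, 2093.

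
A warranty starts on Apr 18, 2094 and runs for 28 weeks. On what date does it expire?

Advancing 28 weeks = 196 days from April 18, 2094.
April has 30 days, so 30 − 18 = 12 days remain after April 18, 2094; 196 − 12 = 184 left.
May 2094 has 31 days: 184 − 31 = 153 left.
June 2094 has 30 days: 153 − 30 = 123 left.
July 2094 has 31 days: 123 − 31 = 92 left.
August 2094 has 31 days: 92 − 31 = 61 left.
September 2094 has 30 days: 61 − 30 = 31 left.
31 days into October 2094 → October 31, 2094.

October 31, 2094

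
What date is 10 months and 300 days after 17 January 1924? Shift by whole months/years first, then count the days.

Adding 10 months and 300 days from January 17, 1924: first the month/year part, then the days.
month 1 + 10 = 11 → November 1924.
Day 17 is valid in November, giving November 17, 1924.
Now add 300 days from November 17, 1924.
November has 30 days, so 30 − 17 = 13 days remain after November 17, 1924; 300 − 13 = 287 left.
December 1924 has 31 days: 287 − 31 = 256 left.
January 1925 has 31 days: 256 − 31 = 225 left.
February 1925 has 28 days (1925 is not a leap year): 225 − 28 = 197 left.
March 1925 has 31 days: 197 − 31 = 166 left.
April 1925 has 30 days: 166 − 30 = 136 left.
May 1925 has 31 days: 136 − 31 = 105 left.
June 1925 has 30 days: 105 − 30 = 75 left.
July 1925 has 31 days: 75 − 31 = 44 left.
August 1925 has 31 days: 44 − 31 = 13 left.
13 days into September 1925 → September 13, 1925.

September 13, 1925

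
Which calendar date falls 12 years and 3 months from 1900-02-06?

Counting forward 12 years and 3 months from February 6, 1900.
+12 years → 1912; month 2 + 3 = 5 → May 1912.
Day 6 is valid in May, giving May 6, 1912.

May 6, 1912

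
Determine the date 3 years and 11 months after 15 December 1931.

Advancing 3 years and 11 months from December 15, 1931.
+3 years → 1934; month 12 + 11 = 23, which is month 11 of year 1935 → November 1935.
Day 15 is valid in November, giving November 15, 1935.

November 15, 1935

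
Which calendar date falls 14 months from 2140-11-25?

Counting forward 14 months from November 25, 2140.
month 11 + 14 = 25, which is month 1 of year 2142 → January 2142.
Day 25 is valid in January, giving January 25, 2142.

January 25, 2142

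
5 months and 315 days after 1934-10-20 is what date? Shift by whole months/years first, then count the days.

Advancing 5 months and 315 days from October 20, 1934: first the month/year part, then the days.
month 10 + 5 = 15, which is month 3 of year 1935 → March 1935.
Day 20 is valid in March, giving March 20, 1935.
Now add 315 days from March 20, 1935.
March has 31 days, so 31 − 20 = 11 days remain after March 20, 1935; 315 − 11 = 304 left.
April 1935 has 30 days: 304 − 30 = 274 left.
May 1935 has 31 days: 274 − 31 = 243 left.
June 1935 has 30 days: 243 − 30 = 213 left.
July 1935 has 31 days: 213 − 31 = 182 left.
August 1935 has 31 days: 182 − 31 = 151 left.
September 1935 has 30 days: 151 − 30 = 121 left.
October 1935 has 31 days: 121 − 31 = 90 left.
November 1935 has 30 days: 90 − 30 = 60 left.
December 1935 has 31 days: 60 − 31 = 29 left.
29 days into January 1936 → January 29, 1936.

January 29, 1936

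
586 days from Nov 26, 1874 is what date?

July 4, 1876

Counting forward 586 days from November 26, 1874.
November has 30 days, so 30 − 26 = 4 days remain after November 26, 1874; 586 − 4 = 582 left.
December 1874 has 31 days: 582 − 31 = 551 left.
January 1875 has 31 days: 551 − 31 = 520 left.
February 1875 has 28 days (1875 is not a leap year): 520 − 28 = 492 left.
March 1875 has 31 days: 492 − 31 = 461 left.
April 1875 has 30 days: 461 − 30 = 431 left.
May 1875 has 31 days: 431 − 31 = 400 left.
June 1875 has 30 days: 400 − 30 = 370 left.
July 1875 has 31 days: 370 − 31 = 339 left.
August 1875 has 31 days: 339 − 31 = 308 left.
September 1875 has 30 days: 308 − 30 = 278 left.
October 1875 has 31 days: 278 − 31 = 247 left.
November 1875 has 30 days: 247 − 30 = 217 left.
December 1875 has 31 days: 217 − 31 = 186 left.
January 1876 has 31 days: 186 − 31 = 155 left.
February 1876 has 29 days (1876 is a leap year): 155 − 29 = 126 left.
March 1876 has 31 days: 126 − 31 = 95 left.
April 1876 has 30 days: 95 − 30 = 65 left.
May 1876 has 31 days: 65 − 31 = 34 left.
June 1876 has 30 days: 34 − 30 = 4 left.
4 days into July 1876 → July 4, 1876.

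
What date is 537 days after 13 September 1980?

March 4, 1982

Adding 537 days from September 13, 1980.
September has 30 days, so 30 − 13 = 17 days remain after September 13, 1980; 537 − 17 = 520 left.
October 1980 has 31 days: 520 − 31 = 489 left.
November 1980 has 30 days: 489 − 30 = 459 left.
December 1980 has 31 days: 459 − 31 = 428 left.
January 1981 has 31 days: 428 − 31 = 397 left.
February 1981 has 28 days (1981 is not a leap year): 397 − 28 = 369 left.
March 1981 has 31 days: 369 − 31 = 338 left.
April 1981 has 30 days: 338 − 30 = 308 left.
May 1981 has 31 days: 308 − 31 = 277 left.
June 1981 has 30 days: 277 − 30 = 247 left.
July 1981 has 31 days: 247 − 31 = 216 left.
August 1981 has 31 days: 216 − 31 = 185 left.
September 1981 has 30 days: 185 − 30 = 155 left.
October 1981 has 31 days: 155 − 31 = 124 left.
November 1981 has 30 days: 124 − 30 = 94 left.
December 1981 has 31 days: 94 − 31 = 63 left.
January 1982 has 31 days: 63 − 31 = 32 left.
February 1982 has 28 days (1982 is not a leap year): 32 − 28 = 4 left.
4 days into March 1982 → March 4, 1982.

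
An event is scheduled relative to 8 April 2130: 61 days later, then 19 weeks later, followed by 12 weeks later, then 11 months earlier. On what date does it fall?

Adding 61 days from April 8, 2130:
April has 30 days, so 30 − 8 = 22 days remain after April 8, 2130; 61 − 22 = 39 left.
May 2130 has 31 days: 39 − 31 = 8 left.
8 days into June 2130 → June 8, 2130.
Counting forward 19 weeks (= 133 days) from June 8, 2130:
June has 30 days, so 30 − 8 = 22 days remain after June 8, 2130; 133 − 22 = 111 left.
July 2130 has 31 days: 111 − 31 = 80 left.
August 2130 has 31 days: 80 − 31 = 49 left.
September 2130 has 30 days: 49 − 30 = 19 left.
19 days into October 2130 → October 19, 2130.
Adding 12 weeks (= 84 days) from October 19, 2130:
October has 31 days, so 31 − 19 = 12 days remain after October 19, 2130; 84 − 12 = 72 left.
November 2130 has 30 days: 72 − 30 = 42 left.
December 2130 has 31 days: 42 − 31 = 11 left.
11 days into January 2131 → January 11, 2131.
Subtracting 11 months from January 11, 2131:
month 1 − 11 = -10, which is month 2 of year 2130 → February 2130.
Day 11 is valid in February, giving February 11, 2130.

February 11, 2130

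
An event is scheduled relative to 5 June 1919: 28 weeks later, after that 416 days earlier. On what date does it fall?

October 28, 1918

Adding 28 weeks (= 196 days) from June 5, 1919:
June has 30 days, so 30 − 5 = 25 days remain after June 5, 1919; 196 − 25 = 171 left.
July 1919 has 31 days: 171 − 31 = 140 left.
August 1919 has 31 days: 140 − 31 = 109 left.
September 1919 has 30 days: 109 − 30 = 79 left.
October 1919 has 31 days: 79 − 31 = 48 left.
November 1919 has 30 days: 48 − 30 = 18 left.
18 days into December 1919 → December 18, 1919.
Subtracting 416 days from December 18, 1919:
Going back 18 days from December 18, 1919 reaches the end of the previous month; 416 − 18 = 398 left.
November 1919 has 30 days: 398 − 30 = 368 left.
October 1919 has 31 days: 368 − 31 = 337 left.
September 1919 has 30 days: 337 − 30 = 307 left.
August 1919 has 31 days: 307 − 31 = 276 left.
July 1919 has 31 days: 276 − 31 = 245 left.
June 1919 has 30 days: 245 − 30 = 215 left.
May 1919 has 31 days: 215 − 31 = 184 left.
April 1919 has 30 days: 184 − 30 = 154 left.
March 1919 has 31 days: 154 − 31 = 123 left.
February 1919 has 28 days (1919 is not a leap year): 123 − 28 = 95 left.
January 1919 has 31 days: 95 − 31 = 64 left.
December 1918 has 31 days: 64 − 31 = 33 left.
November 1918 has 30 days: 33 − 30 = 3 left.
October 1918 has 31 days; 31 − 3 = 28 → October 28, 1918.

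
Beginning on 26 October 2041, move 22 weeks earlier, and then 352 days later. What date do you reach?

Going back 22 weeks (= 154 days) from October 26, 2041:
Going back 26 days from October 26, 2041 reaches the end of the previous month; 154 − 26 = 128 left.
September 2041 has 30 days: 128 − 30 = 98 left.
August 2041 has 31 days: 98 − 31 = 67 left.
July 2041 has 31 days: 67 − 31 = 36 left.
June 2041 has 30 days: 36 − 30 = 6 left.
May 2041 has 31 days; 31 − 6 = 25 → May 25, 2041.
Counting forward 352 days from May 25, 2041:
May has 31 days, so 31 − 25 = 6 days remain after May 25, 2041; 352 − 6 = 346 left.
June 2041 has 30 days: 346 − 30 = 316 left.
July 2041 has 31 days: 316 − 31 = 285 left.
August 2041 has 31 days: 285 − 31 = 254 left.
September 2041 has 30 days: 254 − 30 = 224 left.
October 2041 has 31 days: 224 − 31 = 193 left.
November 2041 has 30 days: 193 − 30 = 163 left.
December 2041 has 31 days: 163 − 31 = 132 left.
January 2042 has 31 days: 132 − 31 = 101 left.
February 2042 has 28 days (2042 is not a leap year): 101 − 28 = 73 left.
March 2042 has 31 days: 73 − 31 = 42 left.
April 2042 has 30 days: 42 − 30 = 12 left.
12 days into May 2042 → May 12, 2042.

May 12, 2042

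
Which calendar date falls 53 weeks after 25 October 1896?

October 31, 1897

Adding 53 weeks = 371 days from October 25, 1896.
October has 31 days, so 31 − 25 = 6 days remain after October 25, 1896; 371 − 6 = 365 left.
November 1896 has 30 days: 365 − 30 = 335 left.
December 1896 has 31 days: 335 − 31 = 304 left.
January 1897 has 31 days: 304 − 31 = 273 left.
February 1897 has 28 days (1897 is not a leap year): 273 − 28 = 245 left.
March 1897 has 31 days: 245 − 31 = 214 left.
April 1897 has 30 days: 214 − 30 = 184 left.
May 1897 has 31 days: 184 − 31 = 153 left.
June 1897 has 30 days: 153 − 30 = 123 left.
July 1897 has 31 days: 123 − 31 = 92 left.
August 1897 has 31 days: 92 − 31 = 61 left.
September 1897 has 30 days: 61 − 30 = 31 left.
31 days into October 1897 → October 31, 1897.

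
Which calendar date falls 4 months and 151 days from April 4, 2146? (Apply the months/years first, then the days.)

Counting forward 4 months and 151 days from April 4, 2146: first the month/year part, then the days.
month 4 + 4 = 8 → August 2146.
Day 4 is valid in August, giving August 4, 2146.
Now add 151 days from August 4, 2146.
August has 31 days, so 31 − 4 = 27 days remain after August 4, 2146; 151 − 27 = 124 left.
September 2146 has 30 days: 124 − 30 = 94 left.
October 2146 has 31 days: 94 − 31 = 63 left.
November 2146 has 30 days: 63 − 30 = 33 left.
December 2146 has 31 days: 33 − 31 = 2 left.
2 days into January 2147 → January 2, 2147.

January 2, 2147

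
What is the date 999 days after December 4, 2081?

August 29, 2084

Adding 999 days from December 4, 2081.
December has 31 days, so 31 − 4 = 27 days remain after December 4, 2081; 999 − 27 = 972 left.
January 2082 has 31 days: 972 − 31 = 941 left.
February 2082 has 28 days (2082 is not a leap year): 941 − 28 = 913 left.
March 2082 has 31 days: 913 − 31 = 882 left.
April 2082 has 30 days: 882 − 30 = 852 left.
May 2082 has 31 days: 852 − 31 = 821 left.
June 2082 has 30 days: 821 − 30 = 791 left.
July 2082 has 31 days: 791 − 31 = 760 left.
August 2082 has 31 days: 760 − 31 = 729 left.
September 2082 has 30 days: 729 − 30 = 699 left.
October 2082 has 31 days: 699 − 31 = 668 left.
November 2082 has 30 days: 668 − 30 = 638 left.
December 2082 has 31 days: 638 − 31 = 607 left.
January 2083 has 31 days: 607 − 31 = 576 left.
February 2083 has 28 days (2083 is not a leap year): 576 − 28 = 548 left.
March 2083 has 31 days: 548 − 31 = 517 left.
April 2083 has 30 days: 517 − 30 = 487 left.
May 2083 has 31 days: 487 − 31 = 456 left.
June 2083 has 30 days: 456 − 30 = 426 left.
July 2083 has 31 days: 426 − 31 = 395 left.
August 2083 has 31 days: 395 − 31 = 364 left.
September 2083 has 30 days: 364 − 30 = 334 left.
October 2083 has 31 days: 334 − 31 = 303 left.
November 2083 has 30 days: 303 − 30 = 273 left.
December 2083 has 31 days: 273 − 31 = 242 left.
January 2084 has 31 days: 242 − 31 = 211 left.
February 2084 has 29 days (2084 is a leap year): 211 − 29 = 182 left.
March 2084 has 31 days: 182 − 31 = 151 left.
April 2084 has 30 days: 151 − 30 = 121 left.
May 2084 has 31 days: 121 − 31 = 90 left.
June 2084 has 30 days: 90 − 30 = 60 left.
July 2084 has 31 days: 60 − 31 = 29 left.
29 days into August 2084 → August 29, 2084.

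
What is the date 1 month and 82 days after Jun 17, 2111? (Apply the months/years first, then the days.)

Adding 1 month and 82 days from June 17, 2111: first the month/year part, then the days.
month 6 + 1 = 7 → July 2111.
Day 17 is valid in July, giving July 17, 2111.
Now add 82 days from July 17, 2111.
July has 31 days, so 31 − 17 = 14 days remain after July 17, 2111; 82 − 14 = 68 left.
August 2111 has 31 days: 68 − 31 = 37 left.
September 2111 has 30 days: 37 − 30 = 7 left.
7 days into October 2111 → October 7, 2111.

October 7, 2111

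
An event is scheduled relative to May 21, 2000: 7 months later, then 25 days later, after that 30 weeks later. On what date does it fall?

August 13, 2001

Advancing 7 months from May 21, 2000:
month 5 + 7 = 12 → December 2000.
Day 21 is valid in December, giving December 21, 2000.
Adding 25 days from December 21, 2000:
December has 31 days, so 31 − 21 = 10 days remain after December 21, 2000; 25 − 10 = 15 left.
15 days into January 2001 → January 15, 2001.
Counting forward 30 weeks (= 210 days) from January 15, 2001:
January has 31 days, so 31 − 15 = 16 days remain after January 15, 2001; 210 − 16 = 194 left.
February 2001 has 28 days (2001 is not a leap year): 194 − 28 = 166 left.
March 2001 has 31 days: 166 − 31 = 135 left.
April 2001 has 30 days: 135 − 30 = 105 left.
May 2001 has 31 days: 105 − 31 = 74 left.
June 2001 has 30 days: 74 − 30 = 44 left.
July 2001 has 31 days: 44 − 31 = 13 left.
13 days into August 2001 → August 13, 2001.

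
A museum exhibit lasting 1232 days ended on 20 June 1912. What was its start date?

February 4, 1909

Subtracting 1232 days from June 20, 1912.
Going back 20 days from June 20, 1912 reaches the end of the previous month; 1232 − 20 = 1212 left.
May 1912 has 31 days: 1212 − 31 = 1181 left.
April 1912 has 30 days: 1181 − 30 = 1151 left.
March 1912 has 31 days: 1151 − 31 = 1120 left.
February 1912 has 29 days (1912 is a leap year): 1120 − 29 = 1091 left.
January 1912 has 31 days: 1091 − 31 = 1060 left.
December 1911 has 31 days: 1060 − 31 = 1029 left.
November 1911 has 30 days: 1029 − 30 = 999 left.
October 1911 has 31 days: 999 − 31 = 968 left.
September 1911 has 30 days: 968 − 30 = 938 left.
August 1911 has 31 days: 938 − 31 = 907 left.
July 1911 has 31 days: 907 − 31 = 876 left.
June 1911 has 30 days: 876 − 30 = 846 left.
May 1911 has 31 days: 846 − 31 = 815 left.
April 1911 has 30 days: 815 − 30 = 785 left.
March 1911 has 31 days: 785 − 31 = 754 left.
February 1911 has 28 days (1911 is not a leap year): 754 − 28 = 726 left.
January 1911 has 31 days: 726 − 31 = 695 left.
December 1910 has 31 days: 695 − 31 = 664 left.
November 1910 has 30 days: 664 − 30 = 634 left.
October 1910 has 31 days: 634 − 31 = 603 left.
September 1910 has 30 days: 603 − 30 = 573 left.
August 1910 has 31 days: 573 − 31 = 542 left.
July 1910 has 31 days: 542 − 31 = 511 left.
June 1910 has 30 days: 511 − 30 = 481 left.
May 1910 has 31 days: 481 − 31 = 450 left.
April 1910 has 30 days: 450 − 30 = 420 left.
March 1910 has 31 days: 420 − 31 = 389 left.
February 1910 has 28 days (1910 is not a leap year): 389 − 28 = 361 left.
January 1910 has 31 days: 361 − 31 = 330 left.
December 1909 has 31 days: 330 − 31 = 299 left.
November 1909 has 30 days: 299 − 30 = 269 left.
October 1909 has 31 days: 269 − 31 = 238 left.
September 1909 has 30 days: 238 − 30 = 208 left.
August 1909 has 31 days: 208 − 31 = 177 left.
July 1909 has 31 days: 177 − 31 = 146 left.
June 1909 has 30 days: 146 − 30 = 116 left.
May 1909 has 31 days: 116 − 31 = 85 left.
April 1909 has 30 days: 85 − 30 = 55 left.
March 1909 has 31 days: 55 − 31 = 24 left.
February 1909 has 28 days; 28 − 24 = 4 → February 4, 1909.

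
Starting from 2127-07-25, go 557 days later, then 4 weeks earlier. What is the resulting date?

Counting forward 557 days from July 25, 2127:
July has 31 days, so 31 − 25 = 6 days remain after July 25, 2127; 557 − 6 = 551 left.
August 2127 has 31 days: 551 − 31 = 520 left.
September 2127 has 30 days: 520 − 30 = 490 left.
October 2127 has 31 days: 490 − 31 = 459 left.
November 2127 has 30 days: 459 − 30 = 429 left.
December 2127 has 31 days: 429 − 31 = 398 left.
January 2128 has 31 days: 398 − 31 = 367 left.
February 2128 has 29 days (2128 is a leap year): 367 − 29 = 338 left.
March 2128 has 31 days: 338 − 31 = 307 left.
April 2128 has 30 days: 307 − 30 = 277 left.
May 2128 has 31 days: 277 − 31 = 246 left.
June 2128 has 30 days: 246 − 30 = 216 left.
July 2128 has 31 days: 216 − 31 = 185 left.
August 2128 has 31 days: 185 − 31 = 154 left.
September 2128 has 30 days: 154 − 30 = 124 left.
October 2128 has 31 days: 124 − 31 = 93 left.
November 2128 has 30 days: 93 − 30 = 63 left.
December 2128 has 31 days: 63 − 31 = 32 left.
January 2129 has 31 days: 32 − 31 = 1 left.
1 day into February 2129 → February 1, 2129.
Counting back 4 weeks (= 28 days) from February 1, 2129:
Going back 1 day from February 1, 2129 reaches the end of the previous month; 28 − 1 = 27 left.
January 2129 has 31 days; 31 − 27 = 4 → January 4, 2129.

January 4, 2129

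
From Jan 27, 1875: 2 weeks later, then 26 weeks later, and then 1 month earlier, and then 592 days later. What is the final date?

Adding 2 weeks (= 14 days) from January 27, 1875:
January has 31 days, so 31 − 27 = 4 days remain after January 27, 1875; 14 − 4 = 10 left.
10 days into February 1875 → February 10, 1875.
Adding 26 weeks (= 182 days) from February 10, 1875:
February has 28 days, so 28 − 10 = 18 days remain after February 10, 1875; 182 − 18 = 164 left.
March 1875 has 31 days: 164 − 31 = 133 left.
April 1875 has 30 days: 133 − 30 = 103 left.
May 1875 has 31 days: 103 − 31 = 72 left.
June 1875 has 30 days: 72 − 30 = 42 left.
July 1875 has 31 days: 42 − 31 = 11 left.
11 days into August 1875 → August 11, 1875.
Counting back 1 month from August 11, 1875:
month 8 − 1 = 7 → July 1875.
Day 11 is valid in July, giving July 11, 1875.
Advancing 592 days from July 11, 1875:
July has 31 days, so 31 − 11 = 20 days remain after July 11, 1875; 592 − 20 = 572 left.
August 1875 has 31 days: 572 − 31 = 541 left.
September 1875 has 30 days: 541 − 30 = 511 left.
October 1875 has 31 days: 511 − 31 = 480 left.
November 1875 has 30 days: 480 − 30 = 450 left.
December 1875 has 31 days: 450 − 31 = 419 left.
January 1876 has 31 days: 419 − 31 = 388 left.
February 1876 has 29 days (1876 is a leap year): 388 − 29 = 359 left.
March 1876 has 31 days: 359 − 31 = 328 left.
April 1876 has 30 days: 328 − 30 = 298 left.
May 1876 has 31 days: 298 − 31 = 267 left.
June 1876 has 30 days: 267 − 30 = 237 left.
July 1876 has 31 days: 237 − 31 = 206 left.
August 1876 has 31 days: 206 − 31 = 175 left.
September 1876 has 30 days: 175 − 30 = 145 left.
October 1876 has 31 days: 145 − 31 = 114 left.
November 1876 has 30 days: 114 − 30 = 84 left.
December 1876 has 31 days: 84 − 31 = 53 left.
January 1877 has 31 days: 53 − 31 = 22 left.
22 days into February 1877 → February 22, 1877.

February 22, 1877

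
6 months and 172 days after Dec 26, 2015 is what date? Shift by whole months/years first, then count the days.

December 15, 2016

Advancing 6 months and 172 days from December 26, 2015: first the month/year part, then the days.
month 12 + 6 = 18, which is month 6 of year 2016 → June 2016.
Day 26 is valid in June, giving June 26, 2016.
Now add 172 days from June 26, 2016.
June has 30 days, so 30 − 26 = 4 days remain after June 26, 2016; 172 − 4 = 168 left.
July 2016 has 31 days: 168 − 31 = 137 left.
August 2016 has 31 days: 137 − 31 = 106 left.
September 2016 has 30 days: 106 − 30 = 76 left.
October 2016 has 31 days: 76 − 31 = 45 left.
November 2016 has 30 days: 45 − 30 = 15 left.
15 days into December 2016 → December 15, 2016.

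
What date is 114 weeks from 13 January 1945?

March 22, 1947

Counting forward 114 weeks = 798 days from January 13, 1945.
January has 31 days, so 31 − 13 = 18 days remain after January 13, 1945; 798 − 18 = 780 left.
February 1945 has 28 days (1945 is not a leap year): 780 − 28 = 752 left.
March 1945 has 31 days: 752 − 31 = 721 left.
April 1945 has 30 days: 721 − 30 = 691 left.
May 1945 has 31 days: 691 − 31 = 660 left.
June 1945 has 30 days: 660 − 30 = 630 left.
July 1945 has 31 days: 630 − 31 = 599 left.
August 1945 has 31 days: 599 − 31 = 568 left.
September 1945 has 30 days: 568 − 30 = 538 left.
October 1945 has 31 days: 538 − 31 = 507 left.
November 1945 has 30 days: 507 − 30 = 477 left.
December 1945 has 31 days: 477 − 31 = 446 left.
January 1946 has 31 days: 446 − 31 = 415 left.
February 1946 has 28 days (1946 is not a leap year): 415 − 28 = 387 left.
March 1946 has 31 days: 387 − 31 = 356 left.
April 1946 has 30 days: 356 − 30 = 326 left.
May 1946 has 31 days: 326 − 31 = 295 left.
June 1946 has 30 days: 295 − 30 = 265 left.
July 1946 has 31 days: 265 − 31 = 234 left.
August 1946 has 31 days: 234 − 31 = 203 left.
September 1946 has 30 days: 203 − 30 = 173 left.
October 1946 has 31 days: 173 − 31 = 142 left.
November 1946 has 30 days: 142 − 30 = 112 left.
December 1946 has 31 days: 112 − 31 = 81 left.
January 1947 has 31 days: 81 − 31 = 50 left.
February 1947 has 28 days (1947 is not a leap year): 50 − 28 = 22 left.
22 days into March 1947 → March 22, 1947.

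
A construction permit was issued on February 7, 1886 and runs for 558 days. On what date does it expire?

Adding 558 days from February 7, 1886.
February has 28 days, so 28 − 7 = 21 days remain after February 7, 1886; 558 − 21 = 537 left.
March 1886 has 31 days: 537 − 31 = 506 left.
April 1886 has 30 days: 506 − 30 = 476 left.
May 1886 has 31 days: 476 − 31 = 445 left.
June 1886 has 30 days: 445 − 30 = 415 left.
July 1886 has 31 days: 415 − 31 = 384 left.
August 1886 has 31 days: 384 − 31 = 353 left.
September 1886 has 30 days: 353 − 30 = 323 left.
October 1886 has 31 days: 323 − 31 = 292 left.
November 1886 has 30 days: 292 − 30 = 262 left.
December 1886 has 31 days: 262 − 31 = 231 left.
January 1887 has 31 days: 231 − 31 = 200 left.
February 1887 has 28 days (1887 is not a leap year): 200 − 28 = 172 left.
March 1887 has 31 days: 172 − 31 = 141 left.
April 1887 has 30 days: 141 − 30 = 111 left.
May 1887 has 31 days: 111 − 31 = 80 left.
June 1887 has 30 days: 80 − 30 = 50 left.
July 1887 has 31 days: 50 − 31 = 19 left.
19 days into August 1887 → August 19, 1887.

August 19, 1887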